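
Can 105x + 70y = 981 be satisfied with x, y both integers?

no

gcd(105, 70) = 35.
35 does not divide 981 (remainder 1), so no integer solutions.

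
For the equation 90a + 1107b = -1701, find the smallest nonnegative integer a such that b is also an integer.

18

gcd(1107, 90) = 9  (1107 = 12*90 + 27, 90 = 3*27 + 9, 27 = 3*9).
9 divides -1701, so solutions exist.
Back-substituting, 90*(37) + 1107*(-3) = 9.
Scale by -1701/9 = -189: (a₀, b₀) = (-6993, 567).
General solution: a = -6993 + 123t, b = 567 - 10t for integer t.
a ≥ 0: smallest is -6993 mod 123 = 18 (at t = 57), with b = -3.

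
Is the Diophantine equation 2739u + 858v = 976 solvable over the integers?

no

gcd(2739, 858) = 33  (2739 = 3*858 + 165, 858 = 5*165 + 33, 165 = 5*33).
33 does not divide 976 (remainder 19), so no integer solutions.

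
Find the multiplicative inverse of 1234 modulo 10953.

gcd(10953, 1234) = 1  (10953 = 8·1234 + 1081, 1234 = 1·1081 + 153, 1081 = 7·153 + 10, 153 = 15·10 + 3, 10 = 3·3 + 1, 3 = 3·1).
Back-substituting, 1234·(-3293) + 10953·(371) = 1.
So 1234·-3293 ≡ 1 (mod 10953), and -3293 mod 10953 = 7660.

7660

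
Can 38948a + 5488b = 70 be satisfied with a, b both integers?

no

gcd(38948, 5488) = 28  (38948 = 7*5488 + 532, 5488 = 10*532 + 168, 532 = 3*168 + 28, 168 = 6*28).
28 does not divide 70 (remainder 14), so no integer solutions.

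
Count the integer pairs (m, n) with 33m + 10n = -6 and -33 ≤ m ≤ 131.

gcd(33, 10):
  33 = 3·10 + 3
  10 = 3·3 + 1
  3 = 3·1
so gcd(33, 10) = 1.
Back-substitute for Bézout coefficients:
  1 = 10 - 3·3
  ... = 33·(-3) + 10·(10)
Scale by -6: particular solution (18, -60); reduce m mod 10: (8, -27).
General solution: m = 8 + 10t, n = -27 - 33t for integer t.
-33 ≤ 8 + 10t ≤ 131 gives t ∈ [-4, 12], which is 17 values.

17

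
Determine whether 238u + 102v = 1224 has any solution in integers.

yes

gcd(238, 102) = 34  (238 = 2×102 + 34, 102 = 3×34).
34 divides 1224, so integer solutions exist.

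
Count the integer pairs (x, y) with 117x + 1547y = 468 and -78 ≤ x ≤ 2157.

gcd(1547, 117):
  1547 = 13×117 + 26
  117 = 4×26 + 13
  26 = 2×13
so gcd(1547, 117) = 13.
Back-substitute for Bézout coefficients:
  13 = 117 - 4×26
  ... = 117×(53) + 1547×(-4)
Scale by 36: particular solution (1908, -144); reduce x mod 119: (4, 0).
General solution: x = 4 + 119t, y = 0 - 9t for integer t.
-78 ≤ 4 + 119t ≤ 2157 gives t ∈ [0, 18], which is 19 values.

19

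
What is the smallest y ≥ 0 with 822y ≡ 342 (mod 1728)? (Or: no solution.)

gcd(1728, 822) = 6  (1728 = 2·822 + 84, 822 = 9·84 + 66, 84 = 1·66 + 18, 66 = 3·18 + 12, 18 = 1·12 + 6, 12 = 2·6).
6 divides 342, so solutions exist.
Back-substituting, 822·(-103) + 1728·(49) = 6.
So 822·(-103) ≡ 6 (mod 1728); multiply by 57: y ≡ -5871 (mod 288).
Smallest nonnegative: y = -5871 mod 288 = 177.

177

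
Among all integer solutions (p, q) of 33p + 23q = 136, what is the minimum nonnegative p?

gcd(33, 23):
  33 = 1×23 + 10
  23 = 2×10 + 3
  10 = 3×3 + 1
  3 = 3×1
so gcd(33, 23) = 1.
1 divides 136, so solutions exist.
Back-substitute for Bézout coefficients:
  1 = 10 - 3×3
  ... = 33×(7) + 23×(-10)
Scale by 136/1 = 136: (p₀, q₀) = (952, -1360).
General solution: p = 952 + 23t, q = -1360 - 33t for integer t.
p ≥ 0: smallest is 952 mod 23 = 9 (at t = -41), with q = -7.

9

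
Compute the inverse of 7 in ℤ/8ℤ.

7

gcd(8, 7):
  8 = 1·7 + 1
  7 = 7·1
so gcd(8, 7) = 1.
Back-substitute for Bézout coefficients:
  1 = 8 - 1·7
  ... = 7·(-1) + 8·(1)
So 7·-1 ≡ 1 (mod 8), and -1 mod 8 = 7.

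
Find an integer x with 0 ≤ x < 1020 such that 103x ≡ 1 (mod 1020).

307

gcd(1020, 103) = 1.
By Bézout, 103*(307) + 1020*(-31) = 1.
So 103*307 ≡ 1 (mod 1020), and 307 mod 1020 = 307.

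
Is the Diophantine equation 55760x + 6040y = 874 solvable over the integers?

gcd(55760, 6040):
  55760 = 9×6040 + 1400
  6040 = 4×1400 + 440
  1400 = 3×440 + 80
  440 = 5×80 + 40
  80 = 2×40
so gcd(55760, 6040) = 40.
40 does not divide 874 (remainder 34), so no integer solutions.

no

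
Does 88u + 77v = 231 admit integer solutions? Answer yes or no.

gcd(88, 77):
  88 = 1*77 + 11
  77 = 7*11
so gcd(88, 77) = 11.
11 divides 231, so integer solutions exist.

yes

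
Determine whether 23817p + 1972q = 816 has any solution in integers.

yes

gcd(23817, 1972):
  23817 = 12·1972 + 153
  1972 = 12·153 + 136
  153 = 1·136 + 17
  136 = 8·17
so gcd(23817, 1972) = 17.
17 divides 816, so integer solutions exist.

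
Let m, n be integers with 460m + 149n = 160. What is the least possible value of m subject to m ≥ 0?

gcd(460, 149):
  460 = 3·149 + 13
  149 = 11·13 + 6
  13 = 2·6 + 1
  6 = 6·1
so gcd(460, 149) = 1.
1 divides 160, so solutions exist.
Back-substitute for Bézout coefficients:
  1 = 13 - 2·6
  ... = 460·(23) + 149·(-71)
Scale by 160/1 = 160: (m₀, n₀) = (3680, -11360).
General solution: m = 3680 + 149t, n = -11360 - 460t for integer t.
m ≥ 0: smallest is 3680 mod 149 = 104 (at t = -24), with n = -320.

104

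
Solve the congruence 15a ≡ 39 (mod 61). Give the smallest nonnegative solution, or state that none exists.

gcd(61, 15):
  61 = 4·15 + 1
  15 = 15·1
so gcd(61, 15) = 1.
1 divides 39, so solutions exist.
Back-substitute for Bézout coefficients:
  1 = 61 - 4·15
  ... = 15·(-4) + 61·(1)
So 15·(-4) ≡ 1 (mod 61); multiply by 39: a ≡ -156 (mod 61).
Smallest nonnegative: a = -156 mod 61 = 27.

27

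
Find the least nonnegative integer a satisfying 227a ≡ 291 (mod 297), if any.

51

gcd(297, 227) = 1  (297 = 1·227 + 70, 227 = 3·70 + 17, 70 = 4·17 + 2, 17 = 8·2 + 1, 2 = 2·1).
1 divides 291, so solutions exist.
Back-substituting, 227·(140) + 297·(-107) = 1.
So 227·(140) ≡ 1 (mod 297); multiply by 291: a ≡ 40740 (mod 297).
Smallest nonnegative: a = 40740 mod 297 = 51.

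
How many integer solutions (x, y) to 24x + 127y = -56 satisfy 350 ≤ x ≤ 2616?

gcd(127, 24) = 1.
By Bézout, 24*(-37) + 127*(7) = 1.
Particular solution: (40, -8).
General solution: x = 40 + 127t, y = -8 - 24t for integer t.
350 ≤ 40 + 127t ≤ 2616 gives t ∈ [3, 20], which is 18 values.

18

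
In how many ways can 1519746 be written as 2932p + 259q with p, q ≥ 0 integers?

2

gcd(2932, 259) = 1  (2932 = 11×259 + 83, 259 = 3×83 + 10, 83 = 8×10 + 3, 10 = 3×3 + 1, 3 = 3×1).
Back-substituting, 2932×(-78) + 259×(883) = 1.
Scale by 1519746: one solution is (-118540188, 1341935718). Reduce p mod 259: (227, 3298).
General: p = 227 + 259t, q = 3298 - 2932t.
p ≥ 0 ⇒ t ≥ 0; q ≥ 0 ⇒ t ≤ 1. So t ∈ [0, 1]: 2 solutions.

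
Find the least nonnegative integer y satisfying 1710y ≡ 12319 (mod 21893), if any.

gcd(21893, 1710):
  21893 = 12*1710 + 1373
  1710 = 1*1373 + 337
  1373 = 4*337 + 25
  337 = 13*25 + 12
  25 = 2*12 + 1
  12 = 12*1
so gcd(21893, 1710) = 1.
1 divides 12319, so solutions exist.
Back-substitute for Bézout coefficients:
  1 = 25 - 2*12
  ... = 1710*(-1754) + 21893*(137)
So 1710*(-1754) ≡ 1 (mod 21893); multiply by 12319: y ≡ -21607526 (mod 21893).
Smallest nonnegative: y = -21607526 mod 21893 = 865.

865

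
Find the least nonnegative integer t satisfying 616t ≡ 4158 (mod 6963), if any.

165

gcd(6963, 616) = 11  (6963 = 11·616 + 187, 616 = 3·187 + 55, 187 = 3·55 + 22, 55 = 2·22 + 11, 22 = 2·11).
11 divides 4158, so solutions exist.
Back-substituting, 616·(260) + 6963·(-23) = 11.
So 616·(260) ≡ 11 (mod 6963); multiply by 378: t ≡ 98280 (mod 633).
Smallest nonnegative: t = 98280 mod 633 = 165.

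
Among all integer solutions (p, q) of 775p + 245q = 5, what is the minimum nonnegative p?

43

gcd(775, 245):
  775 = 3*245 + 40
  245 = 6*40 + 5
  40 = 8*5
so gcd(775, 245) = 5.
5 divides 5, so solutions exist.
Back-substitute for Bézout coefficients:
  5 = 245 - 6*40
  ... = 775*(-6) + 245*(19)
Scale by 5/5 = 1: (p₀, q₀) = (-6, 19).
General solution: p = -6 + 49t, q = 19 - 155t for integer t.
p ≥ 0: smallest is -6 mod 49 = 43 (at t = 1), with q = -136.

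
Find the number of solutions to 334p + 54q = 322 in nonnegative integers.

gcd(334, 54) = 2.
By Bézout, 334·(11) + 54·(-68) = 2.
One solution: (16, -93).
General: p = 16 + 27t, q = -93 - 167t.
p ≥ 0 ⇒ t ≥ 0; q ≥ 0 ⇒ t ≤ -1. So t ∈ [0, -1]: 0 solutions.

0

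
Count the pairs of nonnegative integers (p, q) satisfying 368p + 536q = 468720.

gcd(536, 368) = 8.
By Bézout, 368×(-16) + 536×(11) = 8.
One solution: (24, 858).
General: p = 24 + 67t, q = 858 - 46t.
p ≥ 0 ⇒ t ≥ 0; q ≥ 0 ⇒ t ≤ 18. So t ∈ [0, 18]: 19 solutions.

19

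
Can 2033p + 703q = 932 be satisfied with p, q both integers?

gcd(2033, 703):
  2033 = 2×703 + 627
  703 = 1×627 + 76
  627 = 8×76 + 19
  76 = 4×19
so gcd(2033, 703) = 19.
19 does not divide 932 (remainder 1), so no integer solutions.

no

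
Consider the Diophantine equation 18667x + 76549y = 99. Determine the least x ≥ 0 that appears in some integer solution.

5860

gcd(76549, 18667) = 11.
11 divides 99, so solutions exist.
By Bézout, 18667·(-3215) + 76549·(784) = 11.
Scale by 99/11 = 9: (x₀, y₀) = (-28935, 7056).
General solution: x = -28935 + 6959t, y = 7056 - 1697t for integer t.
x ≥ 0: smallest is -28935 mod 6959 = 5860 (at t = 5), with y = -1429.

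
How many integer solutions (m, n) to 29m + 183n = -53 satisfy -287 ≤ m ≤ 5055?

gcd(183, 29):
  183 = 6·29 + 9
  29 = 3·9 + 2
  9 = 4·2 + 1
  2 = 2·1
so gcd(183, 29) = 1.
Back-substitute for Bézout coefficients:
  1 = 9 - 4·2
  ... = 29·(-82) + 183·(13)
Scale by -53: particular solution (4346, -689); reduce m mod 183: (137, -22).
General solution: m = 137 + 183t, n = -22 - 29t for integer t.
-287 ≤ 137 + 183t ≤ 5055 gives t ∈ [-2, 26], which is 29 values.

29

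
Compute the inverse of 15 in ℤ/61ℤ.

57

gcd(61, 15) = 1  (61 = 4*15 + 1, 15 = 15*1).
Back-substituting, 15*(-4) + 61*(1) = 1.
So 15*-4 ≡ 1 (mod 61), and -4 mod 61 = 57.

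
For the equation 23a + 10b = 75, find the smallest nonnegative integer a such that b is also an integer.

5

gcd(23, 10):
  23 = 2·10 + 3
  10 = 3·3 + 1
  3 = 3·1
so gcd(23, 10) = 1.
1 divides 75, so solutions exist.
Back-substitute for Bézout coefficients:
  1 = 10 - 3·3
  ... = 23·(-3) + 10·(7)
Scale by 75/1 = 75: (a₀, b₀) = (-225, 525).
General solution: a = -225 + 10t, b = 525 - 23t for integer t.
a ≥ 0: smallest is -225 mod 10 = 5 (at t = 23), with b = -4.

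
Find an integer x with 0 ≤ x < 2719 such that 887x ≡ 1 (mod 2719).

gcd(2719, 887) = 1.
By Bézout, 887×(-797) + 2719×(260) = 1.
So 887×-797 ≡ 1 (mod 2719), and -797 mod 2719 = 1922.

1922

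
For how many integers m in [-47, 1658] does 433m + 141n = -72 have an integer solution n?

gcd(433, 141) = 1  (433 = 3·141 + 10, 141 = 14·10 + 1, 10 = 10·1).
Back-substituting, 433·(-14) + 141·(43) = 1.
Scale by -72: particular solution (1008, -3096); reduce m mod 141: (21, -65).
General solution: m = 21 + 141t, n = -65 - 433t for integer t.
-47 ≤ 21 + 141t ≤ 1658 gives t ∈ [0, 11], which is 12 values.

12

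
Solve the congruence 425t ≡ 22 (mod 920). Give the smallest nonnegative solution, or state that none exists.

no solution

gcd(920, 425) = 5  (920 = 2*425 + 70, 425 = 6*70 + 5, 70 = 14*5).
5 does not divide 22, so the congruence has no solution.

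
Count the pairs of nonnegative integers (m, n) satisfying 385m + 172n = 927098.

gcd(385, 172) = 1.
By Bézout, 385·(21) + 172·(-47) = 1.
One solution: (34, 5314).
General: m = 34 + 172t, n = 5314 - 385t.
m ≥ 0 ⇒ t ≥ 0; n ≥ 0 ⇒ t ≤ 13. So t ∈ [0, 13]: 14 solutions.

14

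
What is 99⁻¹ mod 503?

gcd(503, 99) = 1  (503 = 5·99 + 8, 99 = 12·8 + 3, 8 = 2·3 + 2, 3 = 1·2 + 1, 2 = 2·1).
Back-substituting, 99·(188) + 503·(-37) = 1.
So 99·188 ≡ 1 (mod 503), and 188 mod 503 = 188.

188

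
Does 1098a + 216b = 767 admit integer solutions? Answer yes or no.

no

gcd(1098, 216) = 18.
18 does not divide 767 (remainder 11), so no integer solutions.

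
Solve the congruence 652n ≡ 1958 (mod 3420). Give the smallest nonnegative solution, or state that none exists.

no solution

gcd(3420, 652) = 4.
4 does not divide 1958, so the congruence has no solution.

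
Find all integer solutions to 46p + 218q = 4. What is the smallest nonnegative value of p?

38

gcd(218, 46):
  218 = 4×46 + 34
  46 = 1×34 + 12
  34 = 2×12 + 10
  12 = 1×10 + 2
  10 = 5×2
so gcd(218, 46) = 2.
2 divides 4, so solutions exist.
Back-substitute for Bézout coefficients:
  2 = 12 - 1×10
  ... = 46×(19) + 218×(-4)
Scale by 4/2 = 2: (p₀, q₀) = (38, -8).
General solution: p = 38 + 109t, q = -8 - 23t for integer t.
p ≥ 0: smallest is 38 mod 109 = 38 (at t = 0), with q = -8.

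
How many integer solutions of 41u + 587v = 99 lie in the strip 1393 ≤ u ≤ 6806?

gcd(587, 41) = 1.
By Bézout, 41*(-272) + 587*(19) = 1.
Particular solution: (74, -5).
General solution: u = 74 + 587t, v = -5 - 41t for integer t.
1393 ≤ 74 + 587t ≤ 6806 gives t ∈ [3, 11], which is 9 values.

9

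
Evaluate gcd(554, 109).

1

gcd(554, 109):
  554 = 5×109 + 9
  109 = 12×9 + 1
  9 = 9×1
so gcd(554, 109) = 1.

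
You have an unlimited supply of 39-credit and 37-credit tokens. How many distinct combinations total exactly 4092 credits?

Need nonnegative integers with 39j + 37k = 4092.
gcd(39, 37) = 1, and 39·(-18) + 37·(19) = 1.
So (j₀, k₀) = (-73656, 77748); general j = -73656 + 37t, k = 77748 - 39t.
j ≥ 0 ⇒ t ≥ 1991; k ≥ 0 ⇒ t ≤ 1993. That's 3 values of t.

3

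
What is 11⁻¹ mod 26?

19

gcd(26, 11):
  26 = 2·11 + 4
  11 = 2·4 + 3
  4 = 1·3 + 1
  3 = 3·1
so gcd(26, 11) = 1.
Back-substitute for Bézout coefficients:
  1 = 4 - 1·3
  ... = 11·(-7) + 26·(3)
So 11·-7 ≡ 1 (mod 26), and -7 mod 26 = 19.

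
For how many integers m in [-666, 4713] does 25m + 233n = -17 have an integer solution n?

gcd(233, 25) = 1.
By Bézout, 25×(28) + 233×(-3) = 1.
Particular solution: (223, -24).
General solution: m = 223 + 233t, n = -24 - 25t for integer t.
-666 ≤ 223 + 233t ≤ 4713 gives t ∈ [-3, 19], which is 23 values.

23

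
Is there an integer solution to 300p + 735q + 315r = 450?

gcd(735, 300) = 15  (735 = 2*300 + 135, 300 = 2*135 + 30, 135 = 4*30 + 15, 30 = 2*15).
gcd(15, 315) = 15.
15 divides 450, so integer solutions exist.

yes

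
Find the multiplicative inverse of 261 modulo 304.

205

gcd(304, 261) = 1.
By Bézout, 261×(-99) + 304×(85) = 1.
So 261×-99 ≡ 1 (mod 304), and -99 mod 304 = 205.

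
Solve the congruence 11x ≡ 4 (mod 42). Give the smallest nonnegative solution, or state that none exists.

8

gcd(42, 11) = 1.
1 divides 4, so solutions exist.
By Bézout, 11×(-19) + 42×(5) = 1.
So 11×(-19) ≡ 1 (mod 42); multiply by 4: x ≡ -76 (mod 42).
Smallest nonnegative: x = -76 mod 42 = 8.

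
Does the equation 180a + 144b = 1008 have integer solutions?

gcd(180, 144) = 36.
36 divides 1008, so integer solutions exist.

yes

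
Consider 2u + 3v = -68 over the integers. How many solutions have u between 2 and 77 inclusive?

26

gcd(3, 2):
  3 = 1×2 + 1
  2 = 2×1
so gcd(3, 2) = 1.
Back-substitute for Bézout coefficients:
  1 = 3 - 1×2
  ... = 2×(-1) + 3×(1)
Scale by -68: particular solution (68, -68); reduce u mod 3: (2, -24).
General solution: u = 2 + 3t, v = -24 - 2t for integer t.
2 ≤ 2 + 3t ≤ 77 gives t ∈ [0, 25], which is 26 values.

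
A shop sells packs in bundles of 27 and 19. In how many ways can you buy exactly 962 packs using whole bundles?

Need nonnegative integers with 27j + 19k = 962.
gcd(27, 19) = 1, and 27·(-7) + 19·(10) = 1.
So (j₀, k₀) = (-6734, 9620); general j = -6734 + 19t, k = 9620 - 27t.
j ≥ 0 ⇒ t ≥ 355; k ≥ 0 ⇒ t ≤ 356. That's 2 values of t.

2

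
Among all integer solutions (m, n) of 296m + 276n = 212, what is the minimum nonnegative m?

gcd(296, 276):
  296 = 1·276 + 20
  276 = 13·20 + 16
  20 = 1·16 + 4
  16 = 4·4
so gcd(296, 276) = 4.
4 divides 212, so solutions exist.
Back-substitute for Bézout coefficients:
  4 = 20 - 1·16
  ... = 296·(14) + 276·(-15)
Scale by 212/4 = 53: (m₀, n₀) = (742, -795).
General solution: m = 742 + 69t, n = -795 - 74t for integer t.
m ≥ 0: smallest is 742 mod 69 = 52 (at t = -10), with n = -55.

52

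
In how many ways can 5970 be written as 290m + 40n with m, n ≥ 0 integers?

gcd(290, 40) = 10  (290 = 7·40 + 10, 40 = 4·10).
Back-substituting, 290·(1) + 40·(-7) = 10.
Scale by 597: one solution is (597, -4179). Reduce m mod 4: (1, 142).
General: m = 1 + 4t, n = 142 - 29t.
m ≥ 0 ⇒ t ≥ 0; n ≥ 0 ⇒ t ≤ 4. So t ∈ [0, 4]: 5 solutions.

5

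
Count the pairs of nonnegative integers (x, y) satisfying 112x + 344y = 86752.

gcd(344, 112) = 8.
By Bézout, 112×(-3) + 344×(1) = 8.
One solution: (19, 246).
General: x = 19 + 43t, y = 246 - 14t.
x ≥ 0 ⇒ t ≥ 0; y ≥ 0 ⇒ t ≤ 17. So t ∈ [0, 17]: 18 solutions.

18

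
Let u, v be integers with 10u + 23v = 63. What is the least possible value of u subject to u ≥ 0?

4

gcd(23, 10) = 1  (23 = 2·10 + 3, 10 = 3·3 + 1, 3 = 3·1).
1 divides 63, so solutions exist.
Back-substituting, 10·(7) + 23·(-3) = 1.
Scale by 63/1 = 63: (u₀, v₀) = (441, -189).
General solution: u = 441 + 23t, v = -189 - 10t for integer t.
u ≥ 0: smallest is 441 mod 23 = 4 (at t = -19), with v = 1.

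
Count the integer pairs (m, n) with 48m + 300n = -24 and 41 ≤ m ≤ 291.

10

gcd(300, 48) = 12.
By Bézout, 48*(-6) + 300*(1) = 12.
Particular solution: (12, -2).
General solution: m = 12 + 25t, n = -2 - 4t for integer t.
41 ≤ 12 + 25t ≤ 291 gives t ∈ [2, 11], which is 10 values.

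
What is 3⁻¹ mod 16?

11

gcd(16, 3):
  16 = 5×3 + 1
  3 = 3×1
so gcd(16, 3) = 1.
Back-substitute for Bézout coefficients:
  1 = 16 - 5×3
  ... = 3×(-5) + 16×(1)
So 3×-5 ≡ 1 (mod 16), and -5 mod 16 = 11.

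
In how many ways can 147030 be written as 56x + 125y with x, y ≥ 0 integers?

21

gcd(125, 56) = 1  (125 = 2·56 + 13, 56 = 4·13 + 4, 13 = 3·4 + 1, 4 = 4·1).
Back-substituting, 56·(-29) + 125·(13) = 1.
Scale by 147030: one solution is (-4263870, 1911390). Reduce x mod 125: (5, 1174).
General: x = 5 + 125t, y = 1174 - 56t.
x ≥ 0 ⇒ t ≥ 0; y ≥ 0 ⇒ t ≤ 20. So t ∈ [0, 20]: 21 solutions.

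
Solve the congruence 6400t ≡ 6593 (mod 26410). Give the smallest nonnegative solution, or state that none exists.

no solution

gcd(26410, 6400):
  26410 = 4×6400 + 810
  6400 = 7×810 + 730
  810 = 1×730 + 80
  730 = 9×80 + 10
  80 = 8×10
so gcd(26410, 6400) = 10.
10 does not divide 6593, so the congruence has no solution.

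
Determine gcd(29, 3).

1

gcd(29, 3) = 1  (29 = 9×3 + 2, 3 = 1×2 + 1, 2 = 2×1).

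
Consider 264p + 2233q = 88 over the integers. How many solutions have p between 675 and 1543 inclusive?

5

gcd(2233, 264) = 11.
By Bézout, 264*(-93) + 2233*(11) = 11.
Particular solution: (68, -8).
General solution: p = 68 + 203t, q = -8 - 24t for integer t.
675 ≤ 68 + 203t ≤ 1543 gives t ∈ [3, 7], which is 5 values.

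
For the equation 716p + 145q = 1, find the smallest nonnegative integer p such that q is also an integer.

16

gcd(716, 145) = 1.
1 divides 1, so solutions exist.
By Bézout, 716·(16) + 145·(-79) = 1.
Scale by 1/1 = 1: (p₀, q₀) = (16, -79).
General solution: p = 16 + 145t, q = -79 - 716t for integer t.
p ≥ 0: smallest is 16 mod 145 = 16 (at t = 0), with q = -79.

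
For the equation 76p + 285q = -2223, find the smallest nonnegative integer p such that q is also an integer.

gcd(285, 76):
  285 = 3×76 + 57
  76 = 1×57 + 19
  57 = 3×19
so gcd(285, 76) = 19.
19 divides -2223, so solutions exist.
Back-substitute for Bézout coefficients:
  19 = 76 - 1×57
  ... = 76×(4) + 285×(-1)
Scale by -2223/19 = -117: (p₀, q₀) = (-468, 117).
General solution: p = -468 + 15t, q = 117 - 4t for integer t.
p ≥ 0: smallest is -468 mod 15 = 12 (at t = 32), with q = -11.

12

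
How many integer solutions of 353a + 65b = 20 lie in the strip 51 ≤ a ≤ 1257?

gcd(353, 65):
  353 = 5·65 + 28
  65 = 2·28 + 9
  28 = 3·9 + 1
  9 = 9·1
so gcd(353, 65) = 1.
Back-substitute for Bézout coefficients:
  1 = 28 - 3·9
  ... = 353·(7) + 65·(-38)
Scale by 20: particular solution (140, -760); reduce a mod 65: (10, -54).
General solution: a = 10 + 65t, b = -54 - 353t for integer t.
51 ≤ 10 + 65t ≤ 1257 gives t ∈ [1, 19], which is 19 values.

19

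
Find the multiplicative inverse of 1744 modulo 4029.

3463

gcd(4029, 1744) = 1.
By Bézout, 1744×(-566) + 4029×(245) = 1.
So 1744×-566 ≡ 1 (mod 4029), and -566 mod 4029 = 3463.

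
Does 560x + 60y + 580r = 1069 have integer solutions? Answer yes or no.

gcd(560, 60):
  560 = 9×60 + 20
  60 = 3×20
so gcd(560, 60) = 20.
gcd(20, 580) = 20.
20 does not divide 1069 (remainder 9), so no integer solutions.

no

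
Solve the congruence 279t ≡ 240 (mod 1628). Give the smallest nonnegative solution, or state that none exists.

456

gcd(1628, 279):
  1628 = 5×279 + 233
  279 = 1×233 + 46
  233 = 5×46 + 3
  46 = 15×3 + 1
  3 = 3×1
so gcd(1628, 279) = 1.
1 divides 240, so solutions exist.
Back-substitute for Bézout coefficients:
  1 = 46 - 15×3
  ... = 279×(531) + 1628×(-91)
So 279×(531) ≡ 1 (mod 1628); multiply by 240: t ≡ 127440 (mod 1628).
Smallest nonnegative: t = 127440 mod 1628 = 456.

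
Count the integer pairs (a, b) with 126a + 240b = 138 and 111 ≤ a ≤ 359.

6

gcd(240, 126) = 6.
By Bézout, 126·(-19) + 240·(10) = 6.
Particular solution: (3, -1).
General solution: a = 3 + 40t, b = -1 - 21t for integer t.
111 ≤ 3 + 40t ≤ 359 gives t ∈ [3, 8], which is 6 values.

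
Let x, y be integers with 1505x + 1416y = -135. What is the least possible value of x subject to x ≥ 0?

969

gcd(1505, 1416):
  1505 = 1×1416 + 89
  1416 = 15×89 + 81
  89 = 1×81 + 8
  81 = 10×8 + 1
  8 = 8×1
so gcd(1505, 1416) = 1.
1 divides -135, so solutions exist.
Back-substitute for Bézout coefficients:
  1 = 81 - 10×8
  ... = 1505×(-175) + 1416×(186)
Scale by -135/1 = -135: (x₀, y₀) = (23625, -25110).
General solution: x = 23625 + 1416t, y = -25110 - 1505t for integer t.
x ≥ 0: smallest is 23625 mod 1416 = 969 (at t = -16), with y = -1030.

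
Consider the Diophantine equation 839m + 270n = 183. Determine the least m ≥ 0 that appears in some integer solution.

267

gcd(839, 270) = 1.
1 divides 183, so solutions exist.
By Bézout, 839×(-121) + 270×(376) = 1.
Scale by 183/1 = 183: (m₀, n₀) = (-22143, 68808).
General solution: m = -22143 + 270t, n = 68808 - 839t for integer t.
m ≥ 0: smallest is -22143 mod 270 = 267 (at t = 83), with n = -829.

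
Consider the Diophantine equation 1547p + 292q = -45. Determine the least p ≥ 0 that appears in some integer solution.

221

gcd(1547, 292) = 1.
1 divides -45, so solutions exist.
By Bézout, 1547*(47) + 292*(-249) = 1.
Scale by -45/1 = -45: (p₀, q₀) = (-2115, 11205).
General solution: p = -2115 + 292t, q = 11205 - 1547t for integer t.
p ≥ 0: smallest is -2115 mod 292 = 221 (at t = 8), with q = -1171.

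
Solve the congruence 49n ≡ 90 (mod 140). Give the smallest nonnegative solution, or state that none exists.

gcd(140, 49) = 7.
7 does not divide 90, so the congruence has no solution.

no solution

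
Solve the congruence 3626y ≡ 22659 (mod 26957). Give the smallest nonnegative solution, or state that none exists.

1337

gcd(26957, 3626) = 7.
7 divides 22659, so solutions exist.
By Bézout, 3626×(-736) + 26957×(99) = 7.
So 3626×(-736) ≡ 7 (mod 26957); multiply by 3237: y ≡ -2382432 (mod 3851).
Smallest nonnegative: y = -2382432 mod 3851 = 1337.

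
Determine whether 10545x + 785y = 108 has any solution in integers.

no

gcd(10545, 785) = 5  (10545 = 13·785 + 340, 785 = 2·340 + 105, 340 = 3·105 + 25, 105 = 4·25 + 5, 25 = 5·5).
5 does not divide 108 (remainder 3), so no integer solutions.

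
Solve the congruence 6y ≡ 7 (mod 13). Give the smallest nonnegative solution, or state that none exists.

gcd(13, 6):
  13 = 2*6 + 1
  6 = 6*1
so gcd(13, 6) = 1.
1 divides 7, so solutions exist.
Back-substitute for Bézout coefficients:
  1 = 13 - 2*6
  ... = 6*(-2) + 13*(1)
So 6*(-2) ≡ 1 (mod 13); multiply by 7: y ≡ -14 (mod 13).
Smallest nonnegative: y = -14 mod 13 = 12.

12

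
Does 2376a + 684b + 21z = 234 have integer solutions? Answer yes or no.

gcd(2376, 684):
  2376 = 3·684 + 324
  684 = 2·324 + 36
  324 = 9·36
so gcd(2376, 684) = 36.
gcd(36, 21) = 3.
3 divides 234, so integer solutions exist.

yes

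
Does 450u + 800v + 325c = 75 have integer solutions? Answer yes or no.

yes

gcd(800, 450) = 50  (800 = 1*450 + 350, 450 = 1*350 + 100, 350 = 3*100 + 50, 100 = 2*50).
gcd(50, 325) = 25.
25 divides 75, so integer solutions exist.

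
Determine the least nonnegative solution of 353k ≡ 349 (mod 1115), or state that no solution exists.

718

gcd(1115, 353):
  1115 = 3×353 + 56
  353 = 6×56 + 17
  56 = 3×17 + 5
  17 = 3×5 + 2
  5 = 2×2 + 1
  2 = 2×1
so gcd(1115, 353) = 1.
1 divides 349, so solutions exist.
Back-substitute for Bézout coefficients:
  1 = 5 - 2×2
  ... = 353×(-458) + 1115×(145)
So 353×(-458) ≡ 1 (mod 1115); multiply by 349: k ≡ -159842 (mod 1115).
Smallest nonnegative: k = -159842 mod 1115 = 718.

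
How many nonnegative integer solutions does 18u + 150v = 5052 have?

gcd(150, 18) = 6.
By Bézout, 18*(-8) + 150*(1) = 6.
One solution: (14, 32).
General: u = 14 + 25t, v = 32 - 3t.
u ≥ 0 ⇒ t ≥ 0; v ≥ 0 ⇒ t ≤ 10. So t ∈ [0, 10]: 11 solutions.

11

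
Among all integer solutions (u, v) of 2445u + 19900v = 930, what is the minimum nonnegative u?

gcd(19900, 2445) = 5.
5 divides 930, so solutions exist.
By Bézout, 2445*(1229) + 19900*(-151) = 5.
Scale by 930/5 = 186: (u₀, v₀) = (228594, -28086).
General solution: u = 228594 + 3980t, v = -28086 - 489t for integer t.
u ≥ 0: smallest is 228594 mod 3980 = 1734 (at t = -57), with v = -213.

1734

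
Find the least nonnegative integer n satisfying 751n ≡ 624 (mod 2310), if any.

2034

gcd(2310, 751) = 1  (2310 = 3·751 + 57, 751 = 13·57 + 10, 57 = 5·10 + 7, 10 = 1·7 + 3, 7 = 2·3 + 1, 3 = 3·1).
1 divides 624, so solutions exist.
Back-substituting, 751·(-689) + 2310·(224) = 1.
So 751·(-689) ≡ 1 (mod 2310); multiply by 624: n ≡ -429936 (mod 2310).
Smallest nonnegative: n = -429936 mod 2310 = 2034.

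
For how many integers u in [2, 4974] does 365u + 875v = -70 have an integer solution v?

29

gcd(875, 365):
  875 = 2×365 + 145
  365 = 2×145 + 75
  145 = 1×75 + 70
  75 = 1×70 + 5
  70 = 14×5
so gcd(875, 365) = 5.
Back-substitute for Bézout coefficients:
  5 = 75 - 1×70
  ... = 365×(12) + 875×(-5)
Scale by -14: particular solution (-168, 70); reduce u mod 175: (7, -3).
General solution: u = 7 + 175t, v = -3 - 73t for integer t.
2 ≤ 7 + 175t ≤ 4974 gives t ∈ [0, 28], which is 29 values.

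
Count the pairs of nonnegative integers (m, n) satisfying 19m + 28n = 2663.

gcd(28, 19):
  28 = 1·19 + 9
  19 = 2·9 + 1
  9 = 9·1
so gcd(28, 19) = 1.
Back-substitute for Bézout coefficients:
  1 = 19 - 2·9
  ... = 19·(3) + 28·(-2)
Scale by 2663: one solution is (7989, -5326). Reduce m mod 28: (9, 89).
General: m = 9 + 28t, n = 89 - 19t.
m ≥ 0 ⇒ t ≥ 0; n ≥ 0 ⇒ t ≤ 4. So t ∈ [0, 4]: 5 solutions.

5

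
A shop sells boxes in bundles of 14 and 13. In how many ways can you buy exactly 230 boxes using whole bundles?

1

Need nonnegative integers with 14j + 13k = 230.
gcd(14, 13) = 1, and 14·(1) + 13·(-1) = 1.
So (j₀, k₀) = (230, -230); general j = 230 + 13t, k = -230 - 14t.
j ≥ 0 ⇒ t ≥ -17; k ≥ 0 ⇒ t ≤ -17. That's 1 value of t.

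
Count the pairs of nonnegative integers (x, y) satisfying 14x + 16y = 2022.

18

gcd(16, 14):
  16 = 1·14 + 2
  14 = 7·2
so gcd(16, 14) = 2.
Back-substitute for Bézout coefficients:
  2 = 16 - 1·14
  ... = 14·(-1) + 16·(1)
Scale by 1011: one solution is (-1011, 1011). Reduce x mod 8: (5, 122).
General: x = 5 + 8t, y = 122 - 7t.
x ≥ 0 ⇒ t ≥ 0; y ≥ 0 ⇒ t ≤ 17. So t ∈ [0, 17]: 18 solutions.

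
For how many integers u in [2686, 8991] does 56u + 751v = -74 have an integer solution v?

8

gcd(751, 56):
  751 = 13×56 + 23
  56 = 2×23 + 10
  23 = 2×10 + 3
  10 = 3×3 + 1
  3 = 3×1
so gcd(751, 56) = 1.
Back-substitute for Bézout coefficients:
  1 = 10 - 3×3
  ... = 56×(228) + 751×(-17)
Scale by -74: particular solution (-16872, 1258); reduce u mod 751: (401, -30).
General solution: u = 401 + 751t, v = -30 - 56t for integer t.
2686 ≤ 401 + 751t ≤ 8991 gives t ∈ [4, 11], which is 8 values.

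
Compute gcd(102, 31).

1

gcd(102, 31) = 1  (102 = 3*31 + 9, 31 = 3*9 + 4, 9 = 2*4 + 1, 4 = 4*1).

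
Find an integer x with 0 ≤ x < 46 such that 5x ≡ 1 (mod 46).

37

gcd(46, 5) = 1.
By Bézout, 5*(-9) + 46*(1) = 1.
So 5*-9 ≡ 1 (mod 46), and -9 mod 46 = 37.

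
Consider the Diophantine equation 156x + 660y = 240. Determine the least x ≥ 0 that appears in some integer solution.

gcd(660, 156) = 12.
12 divides 240, so solutions exist.
By Bézout, 156·(17) + 660·(-4) = 12.
Scale by 240/12 = 20: (x₀, y₀) = (340, -80).
General solution: x = 340 + 55t, y = -80 - 13t for integer t.
x ≥ 0: smallest is 340 mod 55 = 10 (at t = -6), with y = -2.

10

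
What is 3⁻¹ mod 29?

gcd(29, 3) = 1.
By Bézout, 3·(10) + 29·(-1) = 1.
So 3·10 ≡ 1 (mod 29), and 10 mod 29 = 10.

10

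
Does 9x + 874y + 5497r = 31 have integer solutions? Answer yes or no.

gcd(874, 9) = 1  (874 = 97·9 + 1, 9 = 9·1).
gcd(1, 5497) = 1.
1 divides 31, so integer solutions exist.

yes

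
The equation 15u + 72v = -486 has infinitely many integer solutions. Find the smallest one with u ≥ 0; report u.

gcd(72, 15) = 3  (72 = 4·15 + 12, 15 = 1·12 + 3, 12 = 4·3).
3 divides -486, so solutions exist.
Back-substituting, 15·(5) + 72·(-1) = 3.
Scale by -486/3 = -162: (u₀, v₀) = (-810, 162).
General solution: u = -810 + 24t, v = 162 - 5t for integer t.
u ≥ 0: smallest is -810 mod 24 = 6 (at t = 34), with v = -8.

6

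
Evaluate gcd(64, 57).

gcd(64, 57) = 1  (64 = 1*57 + 7, 57 = 8*7 + 1, 7 = 7*1).

1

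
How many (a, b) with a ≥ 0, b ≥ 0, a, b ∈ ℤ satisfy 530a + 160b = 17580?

gcd(530, 160) = 10.
By Bézout, 530·(-3) + 160·(10) = 10.
One solution: (6, 90).
General: a = 6 + 16t, b = 90 - 53t.
a ≥ 0 ⇒ t ≥ 0; b ≥ 0 ⇒ t ≤ 1. So t ∈ [0, 1]: 2 solutions.

2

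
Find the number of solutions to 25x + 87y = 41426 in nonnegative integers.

19

gcd(87, 25):
  87 = 3*25 + 12
  25 = 2*12 + 1
  12 = 12*1
so gcd(87, 25) = 1.
Back-substitute for Bézout coefficients:
  1 = 25 - 2*12
  ... = 25*(7) + 87*(-2)
Scale by 41426: one solution is (289982, -82852). Reduce x mod 87: (11, 473).
General: x = 11 + 87t, y = 473 - 25t.
x ≥ 0 ⇒ t ≥ 0; y ≥ 0 ⇒ t ≤ 18. So t ∈ [0, 18]: 19 solutions.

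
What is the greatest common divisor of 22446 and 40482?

gcd(40482, 22446):
  40482 = 1·22446 + 18036
  22446 = 1·18036 + 4410
  18036 = 4·4410 + 396
  4410 = 11·396 + 54
  396 = 7·54 + 18
  54 = 3·18
so gcd(40482, 22446) = 18.

18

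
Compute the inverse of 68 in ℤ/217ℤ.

150

gcd(217, 68):
  217 = 3*68 + 13
  68 = 5*13 + 3
  13 = 4*3 + 1
  3 = 3*1
so gcd(217, 68) = 1.
Back-substitute for Bézout coefficients:
  1 = 13 - 4*3
  ... = 68*(-67) + 217*(21)
So 68*-67 ≡ 1 (mod 217), and -67 mod 217 = 150.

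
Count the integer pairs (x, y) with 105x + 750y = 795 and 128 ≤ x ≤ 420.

6

gcd(750, 105) = 15  (750 = 7·105 + 15, 105 = 7·15).
Back-substituting, 105·(-7) + 750·(1) = 15.
Scale by 53: particular solution (-371, 53); reduce x mod 50: (29, -3).
General solution: x = 29 + 50t, y = -3 - 7t for integer t.
128 ≤ 29 + 50t ≤ 420 gives t ∈ [2, 7], which is 6 values.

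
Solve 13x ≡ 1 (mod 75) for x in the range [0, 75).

52

gcd(75, 13):
  75 = 5*13 + 10
  13 = 1*10 + 3
  10 = 3*3 + 1
  3 = 3*1
so gcd(75, 13) = 1.
Back-substitute for Bézout coefficients:
  1 = 10 - 3*3
  ... = 13*(-23) + 75*(4)
So 13*-23 ≡ 1 (mod 75), and -23 mod 75 = 52.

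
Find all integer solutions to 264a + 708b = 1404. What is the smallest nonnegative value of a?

gcd(708, 264) = 12.
12 divides 1404, so solutions exist.
By Bézout, 264·(-8) + 708·(3) = 12.
Scale by 1404/12 = 117: (a₀, b₀) = (-936, 351).
General solution: a = -936 + 59t, b = 351 - 22t for integer t.
a ≥ 0: smallest is -936 mod 59 = 8 (at t = 16), with b = -1.

8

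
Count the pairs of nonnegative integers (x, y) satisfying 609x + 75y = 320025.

gcd(609, 75) = 3  (609 = 8×75 + 9, 75 = 8×9 + 3, 9 = 3×3).
Back-substituting, 609×(-8) + 75×(65) = 3.
Scale by 106675: one solution is (-853400, 6933875). Reduce x mod 25: (0, 4267).
General: x = 0 + 25t, y = 4267 - 203t.
x ≥ 0 ⇒ t ≥ 0; y ≥ 0 ⇒ t ≤ 21. So t ∈ [0, 21]: 22 solutions.

22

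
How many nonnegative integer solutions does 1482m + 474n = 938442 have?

8

gcd(1482, 474) = 6  (1482 = 3·474 + 60, 474 = 7·60 + 54, 60 = 1·54 + 6, 54 = 9·6).
Back-substituting, 1482·(8) + 474·(-25) = 6.
Scale by 156407: one solution is (1251256, -3910175). Reduce m mod 79: (54, 1811).
General: m = 54 + 79t, n = 1811 - 247t.
m ≥ 0 ⇒ t ≥ 0; n ≥ 0 ⇒ t ≤ 7. So t ∈ [0, 7]: 8 solutions.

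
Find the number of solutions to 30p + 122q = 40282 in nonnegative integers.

22

gcd(122, 30) = 2  (122 = 4·30 + 2, 30 = 15·2).
Back-substituting, 30·(-4) + 122·(1) = 2.
Scale by 20141: one solution is (-80564, 20141). Reduce p mod 61: (17, 326).
General: p = 17 + 61t, q = 326 - 15t.
p ≥ 0 ⇒ t ≥ 0; q ≥ 0 ⇒ t ≤ 21. So t ∈ [0, 21]: 22 solutions.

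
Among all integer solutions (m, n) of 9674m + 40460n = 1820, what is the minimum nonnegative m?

2840

gcd(40460, 9674) = 14.
14 divides 1820, so solutions exist.
By Bézout, 9674×(711) + 40460×(-170) = 14.
Scale by 1820/14 = 130: (m₀, n₀) = (92430, -22100).
General solution: m = 92430 + 2890t, n = -22100 - 691t for integer t.
m ≥ 0: smallest is 92430 mod 2890 = 2840 (at t = -31), with n = -679.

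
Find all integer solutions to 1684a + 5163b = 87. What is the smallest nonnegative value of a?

gcd(5163, 1684):
  5163 = 3·1684 + 111
  1684 = 15·111 + 19
  111 = 5·19 + 16
  19 = 1·16 + 3
  16 = 5·3 + 1
  3 = 3·1
so gcd(5163, 1684) = 1.
1 divides 87, so solutions exist.
Back-substitute for Bézout coefficients:
  1 = 16 - 5·3
  ... = 1684·(-1628) + 5163·(531)
Scale by 87/1 = 87: (a₀, b₀) = (-141636, 46197).
General solution: a = -141636 + 5163t, b = 46197 - 1684t for integer t.
a ≥ 0: smallest is -141636 mod 5163 = 2928 (at t = 28), with b = -955.

2928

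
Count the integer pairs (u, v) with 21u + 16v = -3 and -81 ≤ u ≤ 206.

18

gcd(21, 16) = 1.
By Bézout, 21*(-3) + 16*(4) = 1.
Particular solution: (9, -12).
General solution: u = 9 + 16t, v = -12 - 21t for integer t.
-81 ≤ 9 + 16t ≤ 206 gives t ∈ [-5, 12], which is 18 values.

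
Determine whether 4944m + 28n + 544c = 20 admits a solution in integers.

yes

gcd(4944, 28) = 4  (4944 = 176·28 + 16, 28 = 1·16 + 12, 16 = 1·12 + 4, 12 = 3·4).
gcd(4, 544) = 4.
4 divides 20, so integer solutions exist.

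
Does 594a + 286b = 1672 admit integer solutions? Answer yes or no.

gcd(594, 286) = 22.
22 divides 1672, so integer solutions exist.

yes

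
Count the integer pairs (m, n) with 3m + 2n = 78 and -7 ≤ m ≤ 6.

gcd(3, 2) = 1.
By Bézout, 3·(1) + 2·(-1) = 1.
Particular solution: (0, 39).
General solution: m = 0 + 2t, n = 39 - 3t for integer t.
-7 ≤ 0 + 2t ≤ 6 gives t ∈ [-3, 3], which is 7 values.

7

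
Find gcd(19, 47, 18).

gcd(47, 19) = 1.
gcd(1, 18) = 1.

1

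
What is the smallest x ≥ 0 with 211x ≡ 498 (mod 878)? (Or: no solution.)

148

gcd(878, 211) = 1.
1 divides 498, so solutions exist.
By Bézout, 211*(129) + 878*(-31) = 1.
So 211*(129) ≡ 1 (mod 878); multiply by 498: x ≡ 64242 (mod 878).
Smallest nonnegative: x = 64242 mod 878 = 148.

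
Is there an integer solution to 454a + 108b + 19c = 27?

gcd(454, 108) = 2.
gcd(2, 19) = 1.
1 divides 27, so integer solutions exist.

yes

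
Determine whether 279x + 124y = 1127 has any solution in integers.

no

gcd(279, 124) = 31  (279 = 2*124 + 31, 124 = 4*31).
31 does not divide 1127 (remainder 11), so no integer solutions.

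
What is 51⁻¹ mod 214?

21

gcd(214, 51):
  214 = 4×51 + 10
  51 = 5×10 + 1
  10 = 10×1
so gcd(214, 51) = 1.
Back-substitute for Bézout coefficients:
  1 = 51 - 5×10
  ... = 51×(21) + 214×(-5)
So 51×21 ≡ 1 (mod 214), and 21 mod 214 = 21.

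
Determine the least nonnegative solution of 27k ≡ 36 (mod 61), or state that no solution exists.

42

gcd(61, 27) = 1.
1 divides 36, so solutions exist.
By Bézout, 27*(-9) + 61*(4) = 1.
So 27*(-9) ≡ 1 (mod 61); multiply by 36: k ≡ -324 (mod 61).
Smallest nonnegative: k = -324 mod 61 = 42.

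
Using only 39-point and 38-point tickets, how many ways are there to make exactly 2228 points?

1

Need nonnegative integers with 39j + 38k = 2228.
gcd(39, 38) = 1, and 39·(1) + 38·(-1) = 1.
So (j₀, k₀) = (2228, -2228); general j = 2228 + 38t, k = -2228 - 39t.
j ≥ 0 ⇒ t ≥ -58; k ≥ 0 ⇒ t ≤ -58. That's 1 value of t.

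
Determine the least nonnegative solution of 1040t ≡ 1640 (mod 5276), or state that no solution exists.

gcd(5276, 1040) = 4.
4 divides 1640, so solutions exist.
By Bézout, 1040×(208) + 5276×(-41) = 4.
So 1040×(208) ≡ 4 (mod 5276); multiply by 410: t ≡ 85280 (mod 1319).
Smallest nonnegative: t = 85280 mod 1319 = 864.

864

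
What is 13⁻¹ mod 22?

17

gcd(22, 13) = 1  (22 = 1×13 + 9, 13 = 1×9 + 4, 9 = 2×4 + 1, 4 = 4×1).
Back-substituting, 13×(-5) + 22×(3) = 1.
So 13×-5 ≡ 1 (mod 22), and -5 mod 22 = 17.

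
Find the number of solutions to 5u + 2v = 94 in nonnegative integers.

10

gcd(5, 2) = 1  (5 = 2*2 + 1, 2 = 2*1).
Back-substituting, 5*(1) + 2*(-2) = 1.
Scale by 94: one solution is (94, -188). Reduce u mod 2: (0, 47).
General: u = 0 + 2t, v = 47 - 5t.
u ≥ 0 ⇒ t ≥ 0; v ≥ 0 ⇒ t ≤ 9. So t ∈ [0, 9]: 10 solutions.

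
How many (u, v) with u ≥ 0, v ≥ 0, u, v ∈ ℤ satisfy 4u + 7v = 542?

gcd(7, 4):
  7 = 1·4 + 3
  4 = 1·3 + 1
  3 = 3·1
so gcd(7, 4) = 1.
Back-substitute for Bézout coefficients:
  1 = 4 - 1·3
  ... = 4·(2) + 7·(-1)
Scale by 542: one solution is (1084, -542). Reduce u mod 7: (6, 74).
General: u = 6 + 7t, v = 74 - 4t.
u ≥ 0 ⇒ t ≥ 0; v ≥ 0 ⇒ t ≤ 18. So t ∈ [0, 18]: 19 solutions.

19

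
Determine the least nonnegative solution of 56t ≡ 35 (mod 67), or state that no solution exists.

9

gcd(67, 56) = 1.
1 divides 35, so solutions exist.
By Bézout, 56*(6) + 67*(-5) = 1.
So 56*(6) ≡ 1 (mod 67); multiply by 35: t ≡ 210 (mod 67).
Smallest nonnegative: t = 210 mod 67 = 9.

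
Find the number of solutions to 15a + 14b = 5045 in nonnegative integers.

gcd(15, 14):
  15 = 1·14 + 1
  14 = 14·1
so gcd(15, 14) = 1.
Back-substitute for Bézout coefficients:
  1 = 15 - 1·14
  ... = 15·(1) + 14·(-1)
Scale by 5045: one solution is (5045, -5045). Reduce a mod 14: (5, 355).
General: a = 5 + 14t, b = 355 - 15t.
a ≥ 0 ⇒ t ≥ 0; b ≥ 0 ⇒ t ≤ 23. So t ∈ [0, 23]: 24 solutions.

24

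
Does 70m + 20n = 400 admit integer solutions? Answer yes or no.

gcd(70, 20) = 10  (70 = 3*20 + 10, 20 = 2*10).
10 divides 400, so integer solutions exist.

yes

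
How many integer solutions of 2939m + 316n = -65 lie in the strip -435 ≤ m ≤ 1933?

7

gcd(2939, 316) = 1.
By Bézout, 2939×(-153) + 316×(1423) = 1.
Particular solution: (149, -1386).
General solution: m = 149 + 316t, n = -1386 - 2939t for integer t.
-435 ≤ 149 + 316t ≤ 1933 gives t ∈ [-1, 5], which is 7 values.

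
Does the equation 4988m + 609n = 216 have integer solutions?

no

gcd(4988, 609) = 29  (4988 = 8×609 + 116, 609 = 5×116 + 29, 116 = 4×29).
29 does not divide 216 (remainder 13), so no integer solutions.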